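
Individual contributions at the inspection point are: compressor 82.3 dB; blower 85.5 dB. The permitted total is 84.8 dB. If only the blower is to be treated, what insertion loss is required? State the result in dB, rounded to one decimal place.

Everything except the blower sums to 10^(82.3/10) = 1.698e+08 in linear terms, 82.30 dB.
To meet 84.8 dB overall, the treated blower may contribute at most 10^(84.8/10) − 1.698e+08 = 1.322e+08, i.e. 81.21 dB.
So the blower must be reduced from 85.5 to 81.21 dB: IL = 4.29 dB.

4.3 dB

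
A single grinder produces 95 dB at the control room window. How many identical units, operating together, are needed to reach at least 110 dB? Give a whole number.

32

N identical sources give L₁ + 10·log₁₀ N, so require 10·log₁₀ N ≥ 110 − 95 = 15.0 dB.
N ≥ 10^(15.0/10) = 31.623, so N = 32.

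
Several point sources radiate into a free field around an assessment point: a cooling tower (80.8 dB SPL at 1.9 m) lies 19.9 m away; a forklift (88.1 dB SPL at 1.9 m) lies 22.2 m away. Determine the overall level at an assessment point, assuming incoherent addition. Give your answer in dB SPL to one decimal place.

Propagate each source to the receiver with L = L_ref − 20·log₁₀(r/r_ref), then add intensities.
cooling tower: 80.8 − 20·log₁₀(19.9/1.9) = 80.8 − 20.40 = 60.40 dB SPL.
forklift: 88.1 − 20·log₁₀(22.2/1.9) = 88.1 − 21.35 = 66.75 dB SPL.
Σ 10^(L/10) = 5.825e+06 → L_total = 10·log₁₀(5.825e+06) = 67.65 dB SPL.

67.7 dB SPL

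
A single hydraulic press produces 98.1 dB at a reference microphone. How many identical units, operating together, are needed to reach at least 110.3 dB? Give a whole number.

N identical sources give L₁ + 10·log₁₀ N, so require 10·log₁₀ N ≥ 110.3 − 98.1 = 12.2 dB.
N ≥ 10^(12.2/10) = 16.596, so N = 17.

17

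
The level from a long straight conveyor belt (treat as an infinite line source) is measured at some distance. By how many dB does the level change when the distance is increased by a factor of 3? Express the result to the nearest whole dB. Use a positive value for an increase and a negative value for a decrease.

Line-source spreading: ΔL = −10·log₁₀(r₂/r₁).
ΔL = −10·log₁₀(3) = -4.77 dB.

-5 dB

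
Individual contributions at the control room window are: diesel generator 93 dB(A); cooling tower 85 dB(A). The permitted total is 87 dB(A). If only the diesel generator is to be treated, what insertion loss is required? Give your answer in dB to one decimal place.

The untreated sources together contribute 10^(85/10) = 3.162e+08, i.e. 85.00 dB(A).
The limit corresponds to 10^(87/10) = 5.012e+08; subtracting the fixed part leaves 1.850e+08 for the diesel generator, i.e. 82.67 dB(A).
So the diesel generator must be reduced from 93 to 82.67 dB(A): IL = 10.33 dB.

10.3 dB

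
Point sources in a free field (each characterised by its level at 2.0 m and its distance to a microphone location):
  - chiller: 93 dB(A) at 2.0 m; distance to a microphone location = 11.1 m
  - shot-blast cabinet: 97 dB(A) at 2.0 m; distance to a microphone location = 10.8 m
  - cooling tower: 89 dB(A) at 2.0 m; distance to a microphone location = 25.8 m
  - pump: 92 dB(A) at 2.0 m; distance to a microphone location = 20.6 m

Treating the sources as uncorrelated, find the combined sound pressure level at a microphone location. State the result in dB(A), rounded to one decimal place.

Apply inverse-square spreading to bring every level to the receiver, then sum 10^(L/10).
chiller: 93 − 20·log₁₀(11.1/2.0) = 93 − 14.89 = 78.11 dB(A).
shot-blast cabinet: 97 − 20·log₁₀(10.8/2.0) = 97 − 14.65 = 82.35 dB(A).
cooling tower: 89 − 20·log₁₀(25.8/2.0) = 89 − 22.21 = 66.79 dB(A).
pump: 92 − 20·log₁₀(20.6/2.0) = 92 − 20.26 = 71.74 dB(A).
Σ 10^(L/10) = 2.564e+08 → L_total = 10·log₁₀(2.564e+08) = 84.09 dB(A).

84.1 dB(A)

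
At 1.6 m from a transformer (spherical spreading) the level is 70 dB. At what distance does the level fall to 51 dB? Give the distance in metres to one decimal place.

Point-source spreading drops the level by 20·log₁₀(r₂/r₁); inverting, r₂/r₁ = 10^(ΔL/20).
r₂ = 1.6·10^((70−51)/20) = 1.6·10^(19.0/20) = 14.26 m.

14.3 m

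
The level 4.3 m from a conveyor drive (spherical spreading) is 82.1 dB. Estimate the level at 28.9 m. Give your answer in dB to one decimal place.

Point-source attenuation: ΔL = 20·log₁₀(r₂/r₁) = 20·log₁₀(28.9/4.3) = 16.549 dB.
L₂ = 82.1 − 20·log₁₀(28.9/4.3) = 82.1 − 16.549 = 65.55 dB.

65.6 dB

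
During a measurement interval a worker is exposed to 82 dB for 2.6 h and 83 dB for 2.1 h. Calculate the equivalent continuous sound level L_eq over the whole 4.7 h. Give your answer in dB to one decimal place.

L_eq = 10·log₁₀[(1/T)·Σ tᵢ·10^(Lᵢ/10)] with T = 4.7 h.
Σ tᵢ·10^(Lᵢ/10) = 2.6·10^(82/10) + 2.1·10^(83/10) = 8.311e+08.
L_eq = 10·log₁₀(8.311e+08/4.7) = 82.48 dB.

82.5 dB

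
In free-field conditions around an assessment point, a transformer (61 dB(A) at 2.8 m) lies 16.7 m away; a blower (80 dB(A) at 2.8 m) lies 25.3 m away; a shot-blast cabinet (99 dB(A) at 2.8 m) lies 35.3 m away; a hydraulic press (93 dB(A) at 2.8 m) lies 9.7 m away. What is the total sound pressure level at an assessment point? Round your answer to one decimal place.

First find each source's level at the receiver (point-source: −20·log₁₀(r/r_ref)), then combine on an intensity basis.
transformer: 61 − 20·log₁₀(16.7/2.8) = 61 − 15.51 = 45.49 dB(A).
blower: 80 − 20·log₁₀(25.3/2.8) = 80 − 19.12 = 60.88 dB(A).
shot-blast cabinet: 99 − 20·log₁₀(35.3/2.8) = 99 − 22.01 = 76.99 dB(A).
hydraulic press: 93 − 20·log₁₀(9.7/2.8) = 93 − 10.79 = 82.21 dB(A).
Σ 10^(L/10) = 2.175e+08 → L_total = 10·log₁₀(2.175e+08) = 83.37 dB(A).

83.4 dB(A)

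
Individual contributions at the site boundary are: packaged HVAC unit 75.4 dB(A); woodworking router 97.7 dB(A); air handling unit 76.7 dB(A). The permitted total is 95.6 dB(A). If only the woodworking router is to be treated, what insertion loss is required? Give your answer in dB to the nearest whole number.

2 dB

Everything except the woodworking router sums to 10^(75.4/10) + 10^(76.7/10) = 8.145e+07 in linear terms, 79.11 dB(A).
To meet 95.6 dB(A) overall, the treated woodworking router may contribute at most 10^(95.6/10) − 8.145e+07 = 3.549e+09, i.e. 95.50 dB(A).
So the woodworking router must be reduced from 97.7 to 95.50 dB(A): IL = 2.20 dB.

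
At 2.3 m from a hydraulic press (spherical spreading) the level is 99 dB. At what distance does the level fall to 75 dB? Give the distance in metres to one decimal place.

36.5 m

For a point source L₁ − L₂ = 20·log₁₀(r₂/r₁), so r₂ = r₁·10^((L₁−L₂)/20).
r₂ = 2.3·10^((99−75)/20) = 2.3·10^(24.0/20) = 36.45 m.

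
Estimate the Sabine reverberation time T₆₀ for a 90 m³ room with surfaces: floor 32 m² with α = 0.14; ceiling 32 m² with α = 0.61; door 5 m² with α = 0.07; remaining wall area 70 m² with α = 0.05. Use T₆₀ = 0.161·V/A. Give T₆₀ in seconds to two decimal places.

Total absorption A = 32·0.14 + 32·0.61 + 5·0.07 + 70·0.05 = 27.85 m² sabins.
T₆₀ = 0.161 × 90 / 27.85 = 0.520 s.

0.52 s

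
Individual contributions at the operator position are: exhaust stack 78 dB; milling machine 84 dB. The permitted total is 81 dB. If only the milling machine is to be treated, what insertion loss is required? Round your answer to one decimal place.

Fixed contribution from the other source: Σ 10^(L/10) = 10^(78/10) = 6.310e+07 (78.00 dB).
The limit corresponds to 10^(81/10) = 1.259e+08; subtracting the fixed part leaves 6.280e+07 for the milling machine, i.e. 77.98 dB.
So the milling machine must be reduced from 84 to 77.98 dB: IL = 6.02 dB.

6.0 dB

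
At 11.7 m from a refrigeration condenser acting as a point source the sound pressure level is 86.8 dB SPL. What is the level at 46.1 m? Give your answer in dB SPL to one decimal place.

74.9 dB SPL

Spherical spreading from a point source gives a 20·log₁₀(r₂/r₁) drop.
L₂ = 86.8 − 20·log₁₀(46.1/11.7) = 86.8 − 11.910 = 74.89 dB SPL.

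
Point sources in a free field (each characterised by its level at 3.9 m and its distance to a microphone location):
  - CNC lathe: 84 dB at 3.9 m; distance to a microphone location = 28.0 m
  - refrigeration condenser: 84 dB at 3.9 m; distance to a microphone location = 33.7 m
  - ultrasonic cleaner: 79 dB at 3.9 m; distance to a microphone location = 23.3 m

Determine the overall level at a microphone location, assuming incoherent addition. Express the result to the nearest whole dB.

70 dB

Apply inverse-square spreading to bring every level to the receiver, then sum 10^(L/10).
CNC lathe: 84 − 20·log₁₀(28.0/3.9) = 84 − 17.12 = 66.88 dB.
refrigeration condenser: 84 − 20·log₁₀(33.7/3.9) = 84 − 18.73 = 65.27 dB.
ultrasonic cleaner: 79 − 20·log₁₀(23.3/3.9) = 79 − 15.53 = 63.47 dB.
Σ 10^(L/10) = 1.046e+07 → L_total = 10·log₁₀(1.046e+07) = 70.20 dB.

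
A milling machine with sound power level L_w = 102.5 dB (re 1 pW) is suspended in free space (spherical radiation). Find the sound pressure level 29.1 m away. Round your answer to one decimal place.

62.2 dB

Free-field spherical radiation: L_p = L_w − 10·log₁₀(4π·r²), r = 29.1 m.
4π·r² = 1.064e+04 m², 10·log₁₀ of that is 40.270 dB.
L_p = 102.5 − 40.270 = 62.23 dB.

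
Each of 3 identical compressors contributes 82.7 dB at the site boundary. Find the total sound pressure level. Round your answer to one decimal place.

87.5 dB

L_total = L₁ + 10·log₁₀ N for N identical incoherent sources.
L_total = 82.7 + 10·log₁₀(3) = 82.7 + 4.771 = 87.47 dB.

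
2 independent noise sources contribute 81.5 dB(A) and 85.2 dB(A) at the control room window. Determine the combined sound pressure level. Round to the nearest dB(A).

87 dB(A)

For uncorrelated sources the intensities add, so convert each level to linear form, sum, and take 10·log₁₀ of the total.
Σ 10^(L/10) = 10^(81.5/10) + 10^(85.2/10) = 4.724e+08.
L_total = 10·log₁₀(4.724e+08) = 86.74 dB(A).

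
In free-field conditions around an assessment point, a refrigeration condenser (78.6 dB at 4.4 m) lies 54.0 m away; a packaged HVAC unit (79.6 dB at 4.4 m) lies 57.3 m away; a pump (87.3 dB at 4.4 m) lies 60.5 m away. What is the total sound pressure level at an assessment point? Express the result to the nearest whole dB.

Propagate each source to the receiver with L = L_ref − 20·log₁₀(r/r_ref), then add intensities.
refrigeration condenser: 78.6 − 20·log₁₀(54.0/4.4) = 78.6 − 21.78 = 56.82 dB.
packaged HVAC unit: 79.6 − 20·log₁₀(57.3/4.4) = 79.6 − 22.29 = 57.31 dB.
pump: 87.3 − 20·log₁₀(60.5/4.4) = 87.3 − 22.77 = 64.53 dB.
Σ 10^(L/10) = 3.859e+06 → L_total = 10·log₁₀(3.859e+06) = 65.87 dB.

66 dB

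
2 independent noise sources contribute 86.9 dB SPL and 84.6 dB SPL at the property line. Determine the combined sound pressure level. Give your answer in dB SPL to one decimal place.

88.9 dB SPL

For uncorrelated sources the intensities add, so convert each level to linear form, sum, and take 10·log₁₀ of the total.
Σ 10^(L/10) = 10^(86.9/10) + 10^(84.6/10) = 7.782e+08.
L_total = 10·log₁₀(7.782e+08) = 88.91 dB SPL.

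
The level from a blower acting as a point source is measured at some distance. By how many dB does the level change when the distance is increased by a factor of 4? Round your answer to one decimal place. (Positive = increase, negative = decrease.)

With spherical spreading the level changes by −20·log₁₀(r₂/r₁).
ΔL = −20·log₁₀(4) = -12.04 dB.

-12.0 dB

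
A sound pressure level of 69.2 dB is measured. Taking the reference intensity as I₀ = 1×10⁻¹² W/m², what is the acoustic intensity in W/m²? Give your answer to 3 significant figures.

I/I₀ = 10^(69.2/10) = 8.318e+06, so I = 8.318e+06 × 10⁻¹² W/m².

8.32e-06 W/m²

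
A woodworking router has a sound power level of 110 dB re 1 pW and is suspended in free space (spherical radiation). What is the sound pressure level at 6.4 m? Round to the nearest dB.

83 dB

L_p = L_w − 10·log₁₀(4π·r²) with r = 6.4 m.
4π·r² = 514.7 m², 10·log₁₀ of that is 27.116 dB.
L_p = 110 − 27.116 = 82.88 dB.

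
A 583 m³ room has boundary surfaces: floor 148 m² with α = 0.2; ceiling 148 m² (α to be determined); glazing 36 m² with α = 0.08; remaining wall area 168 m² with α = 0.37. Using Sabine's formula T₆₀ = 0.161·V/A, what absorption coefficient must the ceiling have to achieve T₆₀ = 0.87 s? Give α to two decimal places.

0.09

From T₆₀ = 0.161·V/A, the target T₆₀ = 0.87 s needs A = 0.161·583/0.87 = 107.89 m².
Absorption from the other surfaces = 148·0.2 + 36·0.08 + 168·0.37 = 94.64 m², so the ceiling must supply 13.25 m² over 148 m².
α = 13.25/148 = 0.090.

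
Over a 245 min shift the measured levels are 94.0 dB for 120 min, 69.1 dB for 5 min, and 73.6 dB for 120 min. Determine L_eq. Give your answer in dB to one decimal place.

L_eq = 10·log₁₀[(1/T)·Σ tᵢ·10^(Lᵢ/10)] with T = 245 min.
Σ tᵢ·10^(Lᵢ/10) = 120·10^(94.0/10) + 5·10^(69.1/10) + 120·10^(73.6/10) = 3.042e+11.
L_eq = 10·log₁₀(3.042e+11/245) = 90.94 dB.

90.9 dB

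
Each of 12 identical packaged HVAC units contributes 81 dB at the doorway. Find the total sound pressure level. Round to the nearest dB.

92 dB

With 12 equal, uncorrelated contributions the intensity is 12× that of one unit, giving a rise of 10·log₁₀ 12.
L_total = 81 + 10·log₁₀(12) = 81 + 10.792 = 91.79 dB.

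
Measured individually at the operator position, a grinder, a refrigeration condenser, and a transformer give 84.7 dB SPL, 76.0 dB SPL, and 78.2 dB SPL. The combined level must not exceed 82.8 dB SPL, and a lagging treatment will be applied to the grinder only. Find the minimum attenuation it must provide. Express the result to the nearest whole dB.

The untreated sources together contribute 10^(76.0/10) + 10^(78.2/10) = 1.059e+08, i.e. 80.25 dB SPL.
The limit corresponds to 10^(82.8/10) = 1.905e+08; subtracting the fixed part leaves 8.467e+07 for the grinder, i.e. 79.28 dB SPL.
So the grinder must be reduced from 84.7 to 79.28 dB SPL: IL = 5.42 dB.

5 dB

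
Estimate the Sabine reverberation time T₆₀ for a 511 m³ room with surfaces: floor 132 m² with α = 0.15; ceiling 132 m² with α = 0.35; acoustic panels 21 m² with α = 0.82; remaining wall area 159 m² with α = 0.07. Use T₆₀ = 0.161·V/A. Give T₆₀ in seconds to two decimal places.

0.87 s

A = Σ Sᵢαᵢ = 132·0.15 + 132·0.35 + 21·0.82 + 159·0.07 = 94.35 m².
T₆₀ = 0.161 × 511 / 94.35 = 0.872 s.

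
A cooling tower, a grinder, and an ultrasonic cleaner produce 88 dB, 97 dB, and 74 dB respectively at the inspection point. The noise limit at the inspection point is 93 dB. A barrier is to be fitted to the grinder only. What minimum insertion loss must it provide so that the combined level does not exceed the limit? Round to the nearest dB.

Everything except the grinder sums to 10^(88/10) + 10^(74/10) = 6.561e+08 in linear terms, 88.17 dB.
To meet 93 dB overall, the treated grinder may contribute at most 10^(93/10) − 6.561e+08 = 1.339e+09, i.e. 91.27 dB.
Required insertion loss = 97 − 91.27 = 5.73 dB.

6 dB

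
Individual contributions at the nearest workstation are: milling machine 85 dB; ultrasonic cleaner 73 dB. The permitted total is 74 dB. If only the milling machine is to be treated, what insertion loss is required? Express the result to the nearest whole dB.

Fixed contribution from the other source: Σ 10^(L/10) = 10^(73/10) = 1.995e+07 (73.00 dB).
The limit corresponds to 10^(74/10) = 2.512e+07; subtracting the fixed part leaves 5.166e+06 for the milling machine, i.e. 67.13 dB.
Required insertion loss = 85 − 67.13 = 17.87 dB.

18 dB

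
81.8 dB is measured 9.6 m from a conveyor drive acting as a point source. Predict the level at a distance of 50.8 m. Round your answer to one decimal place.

67.3 dB

Spherical spreading from a point source gives a 20·log₁₀(r₂/r₁) drop.
L₂ = 81.8 − 20·log₁₀(50.8/9.6) = 81.8 − 14.472 = 67.33 dB.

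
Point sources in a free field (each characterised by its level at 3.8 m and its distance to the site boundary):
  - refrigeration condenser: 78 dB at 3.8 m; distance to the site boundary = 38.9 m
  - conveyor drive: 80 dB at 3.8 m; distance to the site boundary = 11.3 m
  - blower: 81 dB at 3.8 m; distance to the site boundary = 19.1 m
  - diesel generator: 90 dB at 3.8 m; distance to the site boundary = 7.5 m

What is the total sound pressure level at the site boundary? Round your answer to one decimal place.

84.4 dB

Propagate each source to the receiver with L = L_ref − 20·log₁₀(r/r_ref), then add intensities.
refrigeration condenser: 78 − 20·log₁₀(38.9/3.8) = 78 − 20.20 = 57.80 dB.
conveyor drive: 80 − 20·log₁₀(11.3/3.8) = 80 − 9.47 = 70.53 dB.
blower: 81 − 20·log₁₀(19.1/3.8) = 81 − 14.02 = 66.98 dB.
diesel generator: 90 − 20·log₁₀(7.5/3.8) = 90 − 5.91 = 84.09 dB.
Σ 10^(L/10) = 2.736e+08 → L_total = 10·log₁₀(2.736e+08) = 84.37 dB.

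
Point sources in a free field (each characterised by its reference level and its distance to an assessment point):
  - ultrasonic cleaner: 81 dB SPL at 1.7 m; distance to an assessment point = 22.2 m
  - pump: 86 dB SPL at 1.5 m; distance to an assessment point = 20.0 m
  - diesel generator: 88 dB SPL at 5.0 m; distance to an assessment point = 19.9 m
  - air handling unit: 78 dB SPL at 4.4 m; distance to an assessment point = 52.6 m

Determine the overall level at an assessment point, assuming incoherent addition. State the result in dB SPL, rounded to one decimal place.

76.4 dB SPL

Apply inverse-square spreading to bring every level to the receiver, then sum 10^(L/10).
ultrasonic cleaner: 81 − 20·log₁₀(22.2/1.7) = 81 − 22.32 = 58.68 dB SPL.
pump: 86 − 20·log₁₀(20.0/1.5) = 86 − 22.50 = 63.50 dB SPL.
diesel generator: 88 − 20·log₁₀(19.9/5.0) = 88 − 12.00 = 76.00 dB SPL.
air handling unit: 78 − 20·log₁₀(52.6/4.4) = 78 − 21.55 = 56.45 dB SPL.
Σ 10^(L/10) = 4.325e+07 → L_total = 10·log₁₀(4.325e+07) = 76.36 dB SPL.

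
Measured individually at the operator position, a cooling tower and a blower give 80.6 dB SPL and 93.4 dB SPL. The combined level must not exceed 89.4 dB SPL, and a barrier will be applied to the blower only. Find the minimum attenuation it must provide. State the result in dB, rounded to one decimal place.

4.6 dB

Everything except the blower sums to 10^(80.6/10) = 1.148e+08 in linear terms, 80.60 dB SPL.
To meet 89.4 dB SPL overall, the treated blower may contribute at most 10^(89.4/10) − 1.148e+08 = 7.561e+08, i.e. 88.79 dB SPL.
So the blower must be reduced from 93.4 to 88.79 dB SPL: IL = 4.61 dB.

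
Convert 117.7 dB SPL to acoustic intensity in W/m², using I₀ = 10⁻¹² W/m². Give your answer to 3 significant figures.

I = I₀·10^(L/10) = 10⁻¹² × 10^(117.7/10) = 10^(-0.230).

0.589 W/m²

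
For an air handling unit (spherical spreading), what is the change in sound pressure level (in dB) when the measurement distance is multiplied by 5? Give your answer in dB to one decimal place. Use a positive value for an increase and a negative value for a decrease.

With spherical spreading the level changes by −20·log₁₀(r₂/r₁).
ΔL = −20·log₁₀(5) = -13.98 dB.

-14.0 dB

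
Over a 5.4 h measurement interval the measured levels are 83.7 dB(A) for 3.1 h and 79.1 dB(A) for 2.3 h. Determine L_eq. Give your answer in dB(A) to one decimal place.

82.3 dB(A)

Weight each interval's intensity by its duration and average over T = 5.4 h:
Σ tᵢ·10^(Lᵢ/10) = 3.1·10^(83.7/10) + 2.3·10^(79.1/10) = 9.137e+08.
L_eq = 10·log₁₀(9.137e+08/5.4) = 82.28 dB(A).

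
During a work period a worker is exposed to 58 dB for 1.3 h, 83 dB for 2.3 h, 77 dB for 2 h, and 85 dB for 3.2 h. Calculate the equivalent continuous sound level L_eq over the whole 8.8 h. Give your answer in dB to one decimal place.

82.5 dB

L_eq = 10·log₁₀[(1/T)·Σ tᵢ·10^(Lᵢ/10)] with T = 8.8 h.
Σ tᵢ·10^(Lᵢ/10) = 1.3·10^(58/10) + 2.3·10^(83/10) + 2·10^(77/10) + 3.2·10^(85/10) = 1.572e+09.
L_eq = 10·log₁₀(1.572e+09/8.8) = 82.52 dB.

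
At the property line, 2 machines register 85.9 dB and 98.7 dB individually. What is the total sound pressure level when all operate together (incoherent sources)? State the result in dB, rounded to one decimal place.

Incoherent sources combine by intensity addition: L_total = 10·log₁₀(Σ 10^(L_i/10)).
Σ 10^(L/10) = 10^(85.9/10) + 10^(98.7/10) = 7.802e+09.
L_total = 10·log₁₀(7.802e+09) = 98.92 dB.

98.9 dB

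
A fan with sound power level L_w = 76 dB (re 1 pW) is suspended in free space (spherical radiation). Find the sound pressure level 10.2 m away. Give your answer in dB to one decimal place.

44.8 dB

The power spreads over a sphere of area 4π·r², so L_p = L_w − 10·log₁₀(4π·r²).
4π·r² = 1307 m², 10·log₁₀ of that is 31.164 dB.
L_p = 76 − 31.164 = 44.84 dB.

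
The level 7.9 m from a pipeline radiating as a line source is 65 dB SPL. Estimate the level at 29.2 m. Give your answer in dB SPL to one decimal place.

Line-source attenuation: ΔL = 10·log₁₀(r₂/r₁) = 10·log₁₀(29.2/7.9) = 5.678 dB.
L₂ = 65 − 10·log₁₀(29.2/7.9) = 65 − 5.678 = 59.32 dB SPL.

59.3 dB SPL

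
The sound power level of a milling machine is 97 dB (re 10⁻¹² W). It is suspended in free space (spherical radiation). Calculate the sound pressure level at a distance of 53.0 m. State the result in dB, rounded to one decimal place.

L_p = L_w − 10·log₁₀(4π·r²) with r = 53.0 m.
4π·r² = 3.53e+04 m², 10·log₁₀ of that is 45.478 dB.
L_p = 97 − 45.478 = 51.52 dB.

51.5 dB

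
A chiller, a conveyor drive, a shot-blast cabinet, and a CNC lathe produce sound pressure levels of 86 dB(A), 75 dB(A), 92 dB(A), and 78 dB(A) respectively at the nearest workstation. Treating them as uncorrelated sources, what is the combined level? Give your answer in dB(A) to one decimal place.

93.2 dB(A)

Incoherent sources combine by intensity addition: L_total = 10·log₁₀(Σ 10^(L_i/10)).
Σ 10^(L/10) = 10^(86/10) + 10^(75/10) + 10^(92/10) + 10^(78/10) = 2.078e+09.
L_total = 10·log₁₀(2.078e+09) = 93.18 dB(A).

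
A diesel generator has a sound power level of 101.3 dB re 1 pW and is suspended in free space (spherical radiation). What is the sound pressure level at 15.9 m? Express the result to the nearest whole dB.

66 dB

L_p = L_w − 10·log₁₀(4π·r²) with r = 15.9 m.
4π·r² = 3177 m², 10·log₁₀ of that is 35.020 dB.
L_p = 101.3 − 35.020 = 66.28 dB.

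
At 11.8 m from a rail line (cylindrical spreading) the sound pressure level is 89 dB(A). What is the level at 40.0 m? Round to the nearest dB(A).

84 dB(A)

Cylindrical spreading from a line source gives a 10·log₁₀(r₂/r₁) drop.
L₂ = 89 − 10·log₁₀(40.0/11.8) = 89 − 5.302 = 83.70 dB(A).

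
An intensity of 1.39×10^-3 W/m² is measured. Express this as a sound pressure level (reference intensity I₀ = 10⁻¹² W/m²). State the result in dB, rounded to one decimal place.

L = 10·log₁₀(I/I₀) = 10·log₁₀(1.39×10^-3/10⁻¹²) = 10·log₁₀(1.39×10^9).
L = 10·(0.1430 + 9) = 91.43 dB.

91.4 dB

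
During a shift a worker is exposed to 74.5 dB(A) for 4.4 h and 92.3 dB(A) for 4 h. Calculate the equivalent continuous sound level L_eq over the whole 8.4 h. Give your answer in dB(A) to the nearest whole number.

The energy average is taken in the linear domain: L_eq = 10·log₁₀[(Σ tᵢ·10^(Lᵢ/10))/T], T = 8.4 h.
Σ tᵢ·10^(Lᵢ/10) = 4.4·10^(74.5/10) + 4·10^(92.3/10) = 6.917e+09.
L_eq = 10·log₁₀(6.917e+09/8.4) = 89.16 dB(A).

89 dB(A)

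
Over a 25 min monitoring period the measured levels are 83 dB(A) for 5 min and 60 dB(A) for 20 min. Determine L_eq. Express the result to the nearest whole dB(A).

Weight each interval's intensity by its duration and average over T = 25 min:
Σ tᵢ·10^(Lᵢ/10) = 5·10^(83/10) + 20·10^(60/10) = 1.018e+09.
L_eq = 10·log₁₀(1.018e+09/25) = 76.10 dB(A).

76 dB(A)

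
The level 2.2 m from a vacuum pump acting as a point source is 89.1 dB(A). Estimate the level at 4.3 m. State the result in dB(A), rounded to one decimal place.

83.3 dB(A)

Point-source attenuation: ΔL = 20·log₁₀(r₂/r₁) = 20·log₁₀(4.3/2.2) = 5.821 dB.
L₂ = 89.1 − 20·log₁₀(4.3/2.2) = 89.1 − 5.821 = 83.28 dB(A).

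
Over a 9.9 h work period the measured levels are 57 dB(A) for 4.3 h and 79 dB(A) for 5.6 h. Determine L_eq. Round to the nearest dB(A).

77 dB(A)

The energy average is taken in the linear domain: L_eq = 10·log₁₀[(Σ tᵢ·10^(Lᵢ/10))/T], T = 9.9 h.
Σ tᵢ·10^(Lᵢ/10) = 4.3·10^(57/10) + 5.6·10^(79/10) = 4.470e+08.
L_eq = 10·log₁₀(4.470e+08/9.9) = 76.55 dB(A).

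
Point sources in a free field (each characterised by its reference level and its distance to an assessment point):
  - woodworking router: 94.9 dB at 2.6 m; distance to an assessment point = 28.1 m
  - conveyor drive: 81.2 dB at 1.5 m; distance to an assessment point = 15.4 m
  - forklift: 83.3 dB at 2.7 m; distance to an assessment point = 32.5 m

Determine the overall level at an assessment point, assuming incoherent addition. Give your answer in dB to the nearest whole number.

75 dB

First find each source's level at the receiver (point-source: −20·log₁₀(r/r_ref)), then combine on an intensity basis.
woodworking router: 94.9 − 20·log₁₀(28.1/2.6) = 94.9 − 20.67 = 74.23 dB.
conveyor drive: 81.2 − 20·log₁₀(15.4/1.5) = 81.2 − 20.23 = 60.97 dB.
forklift: 83.3 − 20·log₁₀(32.5/2.7) = 83.3 − 21.61 = 61.69 dB.
Σ 10^(L/10) = 2.918e+07 → L_total = 10·log₁₀(2.918e+07) = 74.65 dB.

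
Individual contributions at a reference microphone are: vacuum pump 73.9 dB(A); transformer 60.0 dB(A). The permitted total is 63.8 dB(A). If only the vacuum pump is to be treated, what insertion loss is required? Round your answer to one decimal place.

12.4 dB

Everything except the vacuum pump sums to 10^(60.0/10) = 1.000e+06 in linear terms, 60.00 dB(A).
The limit corresponds to 10^(63.8/10) = 2.399e+06; subtracting the fixed part leaves 1.399e+06 for the vacuum pump, i.e. 61.46 dB(A).
Required insertion loss = 73.9 − 61.46 = 12.44 dB.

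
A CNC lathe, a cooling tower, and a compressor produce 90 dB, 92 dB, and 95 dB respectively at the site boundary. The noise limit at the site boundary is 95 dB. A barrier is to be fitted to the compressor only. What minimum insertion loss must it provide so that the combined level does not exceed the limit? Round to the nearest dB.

The untreated sources together contribute 10^(90/10) + 10^(92/10) = 2.585e+09, i.e. 94.12 dB.
To meet 95 dB overall, the treated compressor may contribute at most 10^(95/10) − 2.585e+09 = 5.774e+08, i.e. 87.61 dB.
Required insertion loss = 95 − 87.61 = 7.39 dB.

7 dB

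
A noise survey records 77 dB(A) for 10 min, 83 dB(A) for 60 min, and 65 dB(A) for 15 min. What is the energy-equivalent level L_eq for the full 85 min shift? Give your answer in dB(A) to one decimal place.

81.7 dB(A)

L_eq = 10·log₁₀[(1/T)·Σ tᵢ·10^(Lᵢ/10)] with T = 85 min.
Σ tᵢ·10^(Lᵢ/10) = 10·10^(77/10) + 60·10^(83/10) + 15·10^(65/10) = 1.252e+10.
L_eq = 10·log₁₀(1.252e+10/85) = 81.68 dB(A).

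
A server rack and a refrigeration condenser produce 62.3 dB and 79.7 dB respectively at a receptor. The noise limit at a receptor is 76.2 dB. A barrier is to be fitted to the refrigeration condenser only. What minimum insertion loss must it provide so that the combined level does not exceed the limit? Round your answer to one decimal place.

Fixed contribution from the other source: Σ 10^(L/10) = 10^(62.3/10) = 1.698e+06 (62.30 dB).
To meet 76.2 dB overall, the treated refrigeration condenser may contribute at most 10^(76.2/10) − 1.698e+06 = 3.999e+07, i.e. 76.02 dB.
Required insertion loss = 79.7 − 76.02 = 3.68 dB.

3.7 dB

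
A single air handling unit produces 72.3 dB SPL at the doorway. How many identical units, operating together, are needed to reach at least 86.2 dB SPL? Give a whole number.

Need L₁ + 10·log₁₀ N ≥ 86.2, i.e. log₁₀ N ≥ 1.39.
N ≥ 10^(13.9/10) = 24.547, so N = 25.

25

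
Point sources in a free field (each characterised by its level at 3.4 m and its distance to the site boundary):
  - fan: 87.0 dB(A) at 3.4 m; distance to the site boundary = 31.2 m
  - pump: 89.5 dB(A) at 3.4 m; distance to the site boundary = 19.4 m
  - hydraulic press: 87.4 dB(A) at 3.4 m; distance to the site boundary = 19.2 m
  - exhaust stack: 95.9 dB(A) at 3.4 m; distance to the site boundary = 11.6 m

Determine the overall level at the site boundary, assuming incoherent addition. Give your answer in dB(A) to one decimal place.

85.9 dB(A)

First find each source's level at the receiver (point-source: −20·log₁₀(r/r_ref)), then combine on an intensity basis.
fan: 87.0 − 20·log₁₀(31.2/3.4) = 87.0 − 19.25 = 67.75 dB(A).
pump: 89.5 − 20·log₁₀(19.4/3.4) = 89.5 − 15.13 = 74.37 dB(A).
hydraulic press: 87.4 − 20·log₁₀(19.2/3.4) = 87.4 − 15.04 = 72.36 dB(A).
exhaust stack: 95.9 − 20·log₁₀(11.6/3.4) = 95.9 − 10.66 = 85.24 dB(A).
Σ 10^(L/10) = 3.848e+08 → L_total = 10·log₁₀(3.848e+08) = 85.85 dB(A).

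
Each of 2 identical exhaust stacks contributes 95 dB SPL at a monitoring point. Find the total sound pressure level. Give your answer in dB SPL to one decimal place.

98.0 dB SPL

L_total = L₁ + 10·log₁₀ N for N identical incoherent sources.
L_total = 95 + 10·log₁₀(2) = 95 + 3.010 = 98.01 dB SPL.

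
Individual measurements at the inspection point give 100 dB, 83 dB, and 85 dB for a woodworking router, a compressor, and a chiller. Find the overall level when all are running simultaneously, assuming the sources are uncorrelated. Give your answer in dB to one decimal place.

100.2 dB

Incoherent sources combine by intensity addition: L_total = 10·log₁₀(Σ 10^(L_i/10)).
Σ 10^(L/10) = 10^(100/10) + 10^(83/10) + 10^(85/10) = 1.052e+10.
L_total = 10·log₁₀(1.052e+10) = 100.22 dB.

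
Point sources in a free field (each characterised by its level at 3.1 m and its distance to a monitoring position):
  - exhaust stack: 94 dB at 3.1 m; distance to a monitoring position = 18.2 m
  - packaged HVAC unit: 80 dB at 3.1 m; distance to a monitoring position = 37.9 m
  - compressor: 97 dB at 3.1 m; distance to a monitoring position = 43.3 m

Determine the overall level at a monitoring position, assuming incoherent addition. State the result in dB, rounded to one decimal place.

80.0 dB

Apply inverse-square spreading to bring every level to the receiver, then sum 10^(L/10).
exhaust stack: 94 − 20·log₁₀(18.2/3.1) = 94 − 15.37 = 78.63 dB.
packaged HVAC unit: 80 − 20·log₁₀(37.9/3.1) = 80 − 21.75 = 58.25 dB.
compressor: 97 − 20·log₁₀(43.3/3.1) = 97 − 22.90 = 74.10 dB.
Σ 10^(L/10) = 9.923e+07 → L_total = 10·log₁₀(9.923e+07) = 79.97 dB.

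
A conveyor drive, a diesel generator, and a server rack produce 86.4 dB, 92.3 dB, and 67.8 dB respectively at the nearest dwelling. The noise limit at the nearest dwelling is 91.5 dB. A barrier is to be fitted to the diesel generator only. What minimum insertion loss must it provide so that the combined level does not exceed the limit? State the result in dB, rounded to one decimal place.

Everything except the diesel generator sums to 10^(86.4/10) + 10^(67.8/10) = 4.425e+08 in linear terms, 86.46 dB.
To meet 91.5 dB overall, the treated diesel generator may contribute at most 10^(91.5/10) − 4.425e+08 = 9.700e+08, i.e. 89.87 dB.
So the diesel generator must be reduced from 92.3 to 89.87 dB: IL = 2.43 dB.

2.4 dB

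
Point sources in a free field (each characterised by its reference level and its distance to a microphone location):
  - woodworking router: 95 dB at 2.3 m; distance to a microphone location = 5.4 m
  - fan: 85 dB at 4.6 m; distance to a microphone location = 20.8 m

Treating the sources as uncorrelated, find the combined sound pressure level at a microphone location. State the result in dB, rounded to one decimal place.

First find each source's level at the receiver (point-source: −20·log₁₀(r/r_ref)), then combine on an intensity basis.
woodworking router: 95 − 20·log₁₀(5.4/2.3) = 95 − 7.41 = 87.59 dB.
fan: 85 − 20·log₁₀(20.8/4.6) = 85 − 13.11 = 71.89 dB.
Σ 10^(L/10) = 5.891e+08 → L_total = 10·log₁₀(5.891e+08) = 87.70 dB.

87.7 dB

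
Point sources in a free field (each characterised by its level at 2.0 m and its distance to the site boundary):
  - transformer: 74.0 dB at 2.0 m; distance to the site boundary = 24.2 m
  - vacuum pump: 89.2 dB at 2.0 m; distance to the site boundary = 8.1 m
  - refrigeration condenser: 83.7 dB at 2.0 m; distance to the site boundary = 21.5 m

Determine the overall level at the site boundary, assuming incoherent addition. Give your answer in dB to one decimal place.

77.2 dB

Propagate each source to the receiver with L = L_ref − 20·log₁₀(r/r_ref), then add intensities.
transformer: 74.0 − 20·log₁₀(24.2/2.0) = 74.0 − 21.66 = 52.34 dB.
vacuum pump: 89.2 − 20·log₁₀(8.1/2.0) = 89.2 − 12.15 = 77.05 dB.
refrigeration condenser: 83.7 − 20·log₁₀(21.5/2.0) = 83.7 − 20.63 = 63.07 dB.
Σ 10^(L/10) = 5.291e+07 → L_total = 10·log₁₀(5.291e+07) = 77.24 dB.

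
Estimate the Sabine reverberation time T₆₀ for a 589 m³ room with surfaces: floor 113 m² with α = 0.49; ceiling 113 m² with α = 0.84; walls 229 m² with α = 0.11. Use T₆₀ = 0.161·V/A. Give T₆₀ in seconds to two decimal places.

0.54 s

Total absorption A = 113·0.49 + 113·0.84 + 229·0.11 = 175.48 m² sabins.
T₆₀ = 0.161 × 589 / 175.48 = 0.540 s.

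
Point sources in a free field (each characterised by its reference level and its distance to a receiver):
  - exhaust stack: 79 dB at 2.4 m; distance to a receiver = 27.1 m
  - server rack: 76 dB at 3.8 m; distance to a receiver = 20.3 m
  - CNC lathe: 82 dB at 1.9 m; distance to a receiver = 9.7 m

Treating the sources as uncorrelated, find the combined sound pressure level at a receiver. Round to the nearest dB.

Propagate each source to the receiver with L = L_ref − 20·log₁₀(r/r_ref), then add intensities.
exhaust stack: 79 − 20·log₁₀(27.1/2.4) = 79 − 21.06 = 57.94 dB.
server rack: 76 − 20·log₁₀(20.3/3.8) = 76 − 14.55 = 61.45 dB.
CNC lathe: 82 − 20·log₁₀(9.7/1.9) = 82 − 14.16 = 67.84 dB.
Σ 10^(L/10) = 8.099e+06 → L_total = 10·log₁₀(8.099e+06) = 69.08 dB.

69 dB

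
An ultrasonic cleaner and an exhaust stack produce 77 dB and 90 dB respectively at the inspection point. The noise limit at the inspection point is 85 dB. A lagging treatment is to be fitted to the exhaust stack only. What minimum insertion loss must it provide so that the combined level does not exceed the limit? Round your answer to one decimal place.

5.7 dB

Everything except the exhaust stack sums to 10^(77/10) = 5.012e+07 in linear terms, 77.00 dB.
To meet 85 dB overall, the treated exhaust stack may contribute at most 10^(85/10) − 5.012e+07 = 2.661e+08, i.e. 84.25 dB.
Required insertion loss = 90 − 84.25 = 5.75 dB.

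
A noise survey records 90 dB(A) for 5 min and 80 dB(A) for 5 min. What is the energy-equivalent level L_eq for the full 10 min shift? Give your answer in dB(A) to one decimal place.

Weight each interval's intensity by its duration and average over T = 10 min:
Σ tᵢ·10^(Lᵢ/10) = 5·10^(90/10) + 5·10^(80/10) = 5.500e+09.
L_eq = 10·log₁₀(5.500e+09/10) = 87.40 dB(A).

87.4 dB(A)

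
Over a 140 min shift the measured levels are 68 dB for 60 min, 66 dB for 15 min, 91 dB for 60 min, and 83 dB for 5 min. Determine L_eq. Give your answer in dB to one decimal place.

87.4 dB

The energy average is taken in the linear domain: L_eq = 10·log₁₀[(Σ tᵢ·10^(Lᵢ/10))/T], T = 140 min.
Σ tᵢ·10^(Lᵢ/10) = 60·10^(68/10) + 15·10^(66/10) + 60·10^(91/10) + 5·10^(83/10) = 7.697e+10.
L_eq = 10·log₁₀(7.697e+10/140) = 87.40 dB.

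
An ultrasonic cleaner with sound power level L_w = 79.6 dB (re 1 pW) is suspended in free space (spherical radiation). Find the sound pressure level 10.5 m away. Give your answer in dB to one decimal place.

48.2 dB

Free-field spherical radiation: L_p = L_w − 10·log₁₀(4π·r²), r = 10.5 m.
4π·r² = 1385 m², 10·log₁₀ of that is 31.416 dB.
L_p = 79.6 − 31.416 = 48.18 dB.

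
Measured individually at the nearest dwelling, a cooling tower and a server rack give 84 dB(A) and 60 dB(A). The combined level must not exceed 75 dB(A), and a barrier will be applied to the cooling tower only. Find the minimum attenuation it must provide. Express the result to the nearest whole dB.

Everything except the cooling tower sums to 10^(60/10) = 1.000e+06 in linear terms, 60.00 dB(A).
To meet 75 dB(A) overall, the treated cooling tower may contribute at most 10^(75/10) − 1.000e+06 = 3.062e+07, i.e. 74.86 dB(A).
So the cooling tower must be reduced from 84 to 74.86 dB(A): IL = 9.14 dB.

9 dB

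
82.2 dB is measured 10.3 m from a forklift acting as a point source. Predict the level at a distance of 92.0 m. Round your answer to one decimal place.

63.2 dB

For a point source, L₂ = L₁ − 20·log₁₀(r₂/r₁).
L₂ = 82.2 − 20·log₁₀(92.0/10.3) = 82.2 − 19.019 = 63.18 dB.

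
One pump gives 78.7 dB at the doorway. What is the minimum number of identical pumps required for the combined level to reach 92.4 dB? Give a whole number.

Need L₁ + 10·log₁₀ N ≥ 92.4, i.e. log₁₀ N ≥ 1.37.
N ≥ 10^(13.7/10) = 23.442, so N = 24.

24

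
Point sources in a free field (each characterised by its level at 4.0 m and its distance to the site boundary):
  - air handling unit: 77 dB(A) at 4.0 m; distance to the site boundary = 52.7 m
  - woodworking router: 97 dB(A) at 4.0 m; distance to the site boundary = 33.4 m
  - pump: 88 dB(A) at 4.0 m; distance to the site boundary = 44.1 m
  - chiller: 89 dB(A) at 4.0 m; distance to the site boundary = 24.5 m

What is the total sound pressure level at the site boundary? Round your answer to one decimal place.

First find each source's level at the receiver (point-source: −20·log₁₀(r/r_ref)), then combine on an intensity basis.
air handling unit: 77 − 20·log₁₀(52.7/4.0) = 77 − 22.40 = 54.60 dB(A).
woodworking router: 97 − 20·log₁₀(33.4/4.0) = 97 − 18.43 = 78.57 dB(A).
pump: 88 − 20·log₁₀(44.1/4.0) = 88 − 20.85 = 67.15 dB(A).
chiller: 89 − 20·log₁₀(24.5/4.0) = 89 − 15.74 = 73.26 dB(A).
Σ 10^(L/10) = 9.854e+07 → L_total = 10·log₁₀(9.854e+07) = 79.94 dB(A).

79.9 dB(A)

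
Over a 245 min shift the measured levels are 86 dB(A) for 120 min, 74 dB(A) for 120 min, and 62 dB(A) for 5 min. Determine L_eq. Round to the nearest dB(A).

Weight each interval's intensity by its duration and average over T = 245 min:
Σ tᵢ·10^(Lᵢ/10) = 120·10^(86/10) + 120·10^(74/10) + 5·10^(62/10) = 5.080e+10.
L_eq = 10·log₁₀(5.080e+10/245) = 83.17 dB(A).

83 dB(A)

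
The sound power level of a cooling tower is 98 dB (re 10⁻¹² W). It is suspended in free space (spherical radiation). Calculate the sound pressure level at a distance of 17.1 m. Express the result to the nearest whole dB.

Free-field spherical radiation: L_p = L_w − 10·log₁₀(4π·r²), r = 17.1 m.
4π·r² = 3675 m², 10·log₁₀ of that is 35.652 dB.
L_p = 98 − 35.652 = 62.35 dB.

62 dB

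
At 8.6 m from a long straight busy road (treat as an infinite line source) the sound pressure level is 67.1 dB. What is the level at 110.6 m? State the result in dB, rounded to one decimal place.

56.0 dB

Line-source attenuation: ΔL = 10·log₁₀(r₂/r₁) = 10·log₁₀(110.6/8.6) = 11.093 dB.
L₂ = 67.1 − 10·log₁₀(110.6/8.6) = 67.1 − 11.093 = 56.01 dB.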